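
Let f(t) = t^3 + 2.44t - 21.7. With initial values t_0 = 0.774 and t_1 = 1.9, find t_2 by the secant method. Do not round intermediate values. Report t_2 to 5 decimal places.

f(t_0) = -19.347755, f(t_1) = -10.205000
t_2 = 1.900000 - (-10.205000)·(1.900000 - 0.774000)/(-10.205000 - (-19.347755)) = 3.156824; f(t_2) = 17.462085

3.15682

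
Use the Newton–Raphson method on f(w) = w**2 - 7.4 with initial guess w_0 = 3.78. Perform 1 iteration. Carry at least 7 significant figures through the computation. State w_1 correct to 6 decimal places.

f'(w) = 2w
w_0 = 3.780000: f = 6.888400, f' = 7.560000 → w_1 = 3.780000 - (6.888400)/(7.560000) = 2.868836

2.868836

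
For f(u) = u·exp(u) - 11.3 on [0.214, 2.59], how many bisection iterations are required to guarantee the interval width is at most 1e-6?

22

Initial width b − a = 2.59 − 0.214 = 2.376000.
After n steps the width is (b−a)/2^n; need (b−a)/2^n ≤ 1e-6.
So n ≥ log₂(2.376000/1e-6) = log₂(2376000.0000) ≈ 21.1801.
Hence n = 22.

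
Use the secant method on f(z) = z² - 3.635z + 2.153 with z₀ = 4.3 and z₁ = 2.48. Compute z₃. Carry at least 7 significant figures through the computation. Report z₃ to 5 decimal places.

2.93861

f(z_0) = 5.012500, f(z_1) = -0.711400
z_2 = 2.480000 - (-0.711400)·(2.480000 - 4.300000)/(-0.711400 - (5.012500)) = 2.706200; f(z_2) = -0.360518
z_3 = 2.706200 - (-0.360518)·(2.706200 - 2.480000)/(-0.360518 - (-0.711400)) = 2.938613; f(z_3) = 0.106587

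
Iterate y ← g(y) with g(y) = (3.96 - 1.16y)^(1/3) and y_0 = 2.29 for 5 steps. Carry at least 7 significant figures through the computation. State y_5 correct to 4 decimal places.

y_1 = g(2.290000) = 1.092399
y_2 = g(1.092399) = 1.391241
y_3 = g(1.391241) = 1.328779
y_4 = g(1.328779) = 1.342319
y_5 = g(1.342319) = 1.339407

1.3394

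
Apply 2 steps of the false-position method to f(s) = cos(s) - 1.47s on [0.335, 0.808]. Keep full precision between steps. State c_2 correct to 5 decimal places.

0.57147

f(0.335000) = 0.451960, f(0.808000) = -0.496814
step 1: c = 0.560319, f(c) = 0.023416 > 0 → new bracket [0.560319, 0.808000]
step 2: c = 0.571468, f(c) = 0.001051 > 0 → new bracket [0.571468, 0.808000]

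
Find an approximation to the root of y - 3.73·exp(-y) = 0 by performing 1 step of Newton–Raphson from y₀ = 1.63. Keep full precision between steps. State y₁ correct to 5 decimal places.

f'(y) = 1 + 3.73·exp(-y)
y_0 = 1.630000: f = 0.899183, f' = 1.730817 → y_1 = 1.630000 - (0.899183)/(1.730817) = 1.110487

1.11049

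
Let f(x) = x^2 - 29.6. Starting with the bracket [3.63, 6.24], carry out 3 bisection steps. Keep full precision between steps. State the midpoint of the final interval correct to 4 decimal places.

5.4244

f(3.630000) = -16.423100, f(6.240000) = 9.337600 (opposite signs)
step 1: m = 4.935000, f(m) = -5.245775 < 0 → root in [4.935000, 6.240000]
step 2: m = 5.587500, f(m) = 1.620156 > 0 → root in [4.935000, 5.587500]
step 3: m = 5.261250, f(m) = -1.919248 < 0 → root in [5.261250, 5.587500]
Midpoint of [5.261250, 5.587500] = 5.424375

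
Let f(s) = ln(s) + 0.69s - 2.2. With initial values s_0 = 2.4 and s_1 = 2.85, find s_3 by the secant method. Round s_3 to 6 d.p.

2.108836

f(s_0) = 0.331469, f(s_1) = 0.813819
s_2 = 2.850000 - (0.813819)·(2.850000 - 2.400000)/(0.813819 - (0.331469)) = 2.090762; f(s_2) = -0.019845
s_3 = 2.090762 - (-0.019845)·(2.090762 - 2.850000)/(-0.019845 - (0.813819)) = 2.108836; f(s_3) = 0.001233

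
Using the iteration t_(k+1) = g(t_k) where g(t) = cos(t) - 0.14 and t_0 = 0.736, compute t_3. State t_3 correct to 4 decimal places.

0.6346

t_1 = g(0.736000) = 0.601160
t_2 = g(0.601160) = 0.684680
t_3 = g(0.684680) = 0.634621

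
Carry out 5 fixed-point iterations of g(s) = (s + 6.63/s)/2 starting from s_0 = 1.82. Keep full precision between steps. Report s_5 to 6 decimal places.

2.574879

s_1 = g(1.820000) = 2.731429
s_2 = g(2.731429) = 2.579365
s_3 = g(2.579365) = 2.574883
s_4 = g(2.574883) = 2.574879
s_5 = g(2.574879) = 2.574879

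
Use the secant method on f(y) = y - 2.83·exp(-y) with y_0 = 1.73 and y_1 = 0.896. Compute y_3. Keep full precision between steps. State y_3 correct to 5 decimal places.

1.02091

f(y_0) = 1.228285, f(y_1) = -0.259204
y_2 = 0.896000 - (-0.259204)·(0.896000 - 1.730000)/(-0.259204 - (1.228285)) = 1.041329; f(y_2) = 0.042382
y_3 = 1.041329 - (0.042382)·(1.041329 - 0.896000)/(0.042382 - (-0.259204)) = 1.020906; f(y_3) = 0.001347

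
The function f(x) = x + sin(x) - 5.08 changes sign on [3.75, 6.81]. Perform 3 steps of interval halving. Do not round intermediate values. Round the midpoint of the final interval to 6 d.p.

5.471250

f(3.750000) = -1.901561, f(6.810000) = 2.232782 (opposite signs)
step 1: m = 5.280000, f(m) = -0.643188 < 0 → root in [5.280000, 6.810000]
step 2: m = 6.045000, f(m) = 0.729060 > 0 → root in [5.280000, 6.045000]
step 3: m = 5.662500, f(m) = 0.000907 > 0 → root in [5.280000, 5.662500]
Midpoint of [5.280000, 5.662500] = 5.471250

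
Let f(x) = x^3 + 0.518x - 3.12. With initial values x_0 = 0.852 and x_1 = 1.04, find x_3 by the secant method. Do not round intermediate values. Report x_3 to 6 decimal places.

1.310542

Secant update: x_(k+1) = x_k − f(x_k)·(x_k − x_(k-1))/(f(x_k) − f(x_(k-1))).
f(x_0) = -2.060194, f(x_1) = -1.456416
x_2 = 1.040000 - (-1.456416)·(1.040000 - 0.852000)/(-1.456416 - (-2.060194)) = 1.493488; f(x_2) = 0.984864
x_3 = 1.493488 - (0.984864)·(1.493488 - 1.040000)/(0.984864 - (-1.456416)) = 1.310542; f(x_3) = -0.190259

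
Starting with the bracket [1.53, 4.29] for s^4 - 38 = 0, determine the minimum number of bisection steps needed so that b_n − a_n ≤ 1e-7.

25

Initial width b − a = 4.29 − 1.53 = 2.760000.
After n steps the width is (b−a)/2^n; need (b−a)/2^n ≤ 1e-7.
So n ≥ log₂(2.760000/1e-7) = log₂(27600000.0000) ≈ 24.7182.
Hence n = 25.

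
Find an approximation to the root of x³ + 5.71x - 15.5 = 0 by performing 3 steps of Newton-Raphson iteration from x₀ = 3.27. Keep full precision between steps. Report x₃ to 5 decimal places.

f'(x) = 3x² + 5.71
x_0 = 3.270000: f = 38.137483, f' = 37.788700 → x_1 = 3.270000 - (38.137483)/(37.788700) = 2.260770
x_1 = 2.260770: f = 8.963979, f' = 21.043245 → x_2 = 2.260770 - (8.963979)/(21.043245) = 1.834791
x_2 = 1.834791: f = 1.153407, f' = 15.809377 → x_3 = 1.834791 - (1.153407)/(15.809377) = 1.761834

1.76183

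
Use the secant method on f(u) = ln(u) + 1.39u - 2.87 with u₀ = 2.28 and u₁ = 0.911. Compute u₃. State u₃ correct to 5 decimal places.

f(u_0) = 1.123375, f(u_1) = -1.696922
u_2 = 0.911000 - (-1.696922)·(0.911000 - 2.280000)/(-1.696922 - (1.123375)) = 1.734703; f(u_2) = 0.092073
u_3 = 1.734703 - (0.092073)·(1.734703 - 0.911000)/(0.092073 - (-1.696922)) = 1.692310; f(u_3) = 0.008405

1.69231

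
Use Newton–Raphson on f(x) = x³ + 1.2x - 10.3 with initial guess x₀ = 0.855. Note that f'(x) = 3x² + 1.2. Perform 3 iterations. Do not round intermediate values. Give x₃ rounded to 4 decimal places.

Newton update: x ← x − f(x)/f'(x).
x_0 = 0.855000: f = -8.648974, f' = 3.393075 → x_1 = 0.855000 - (-8.648974)/(3.393075) = 3.404008
x_1 = 3.404008: f = 33.227953, f' = 35.961801 → x_2 = 3.404008 - (33.227953)/(35.961801) = 2.480028
x_2 = 2.480028: f = 7.929550, f' = 19.651622 → x_3 = 2.480028 - (7.929550)/(19.651622) = 2.076522

2.0765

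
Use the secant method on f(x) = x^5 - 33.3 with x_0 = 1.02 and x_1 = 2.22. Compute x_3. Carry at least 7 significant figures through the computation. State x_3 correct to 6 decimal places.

1.961935

f(x_0) = -32.195919, f(x_1) = 20.621861
x_2 = 2.220000 - (20.621861)·(2.220000 - 1.020000)/(20.621861 - (-32.195919)) = 1.751479; f(x_2) = -16.817434
x_3 = 1.751479 - (-16.817434)·(1.751479 - 2.220000)/(-16.817434 - (20.621861)) = 1.961935; f(x_3) = -4.231471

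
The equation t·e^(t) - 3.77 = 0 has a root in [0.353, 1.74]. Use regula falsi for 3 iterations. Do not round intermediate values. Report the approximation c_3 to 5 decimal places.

False-position update: c = (a·f(b) − b·f(a))/(f(b) − f(a)); replace the endpoint whose sign matches f(c).
f(0.353000) = -3.267564, f(1.740000) = 6.143378
step 1: c = 0.834579, f(c) = -1.847260 < 0 → new bracket [0.834579, 1.740000]
step 2: c = 1.043892, f(c) = -0.805083 < 0 → new bracket [1.043892, 1.740000]
step 3: c = 1.124547, f(c) = -0.307720 < 0 → new bracket [1.124547, 1.740000]

1.12455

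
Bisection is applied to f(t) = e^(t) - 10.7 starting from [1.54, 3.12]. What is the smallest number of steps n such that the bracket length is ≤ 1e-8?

Initial width b − a = 3.12 − 1.54 = 1.580000.
After n steps the width is (b−a)/2^n; need (b−a)/2^n ≤ 1e-8.
So n ≥ log₂(1.580000/1e-8) = log₂(158000000.0000) ≈ 27.2353.
Hence n = 28.

28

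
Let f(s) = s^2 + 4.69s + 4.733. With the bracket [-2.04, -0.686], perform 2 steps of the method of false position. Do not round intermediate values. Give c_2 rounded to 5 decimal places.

f(-2.040000) = -0.673000, f(-0.686000) = 1.986256
step 1: c = -1.697332, f(c) = -0.346551 < 0 → new bracket [-1.697332, -0.686000]
step 2: c = -1.547093, f(c) = -0.129370 < 0 → new bracket [-1.547093, -0.686000]

-1.54709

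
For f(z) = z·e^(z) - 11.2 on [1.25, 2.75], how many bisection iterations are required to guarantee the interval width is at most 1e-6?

21

Initial width b − a = 2.75 − 1.25 = 1.500000.
After n steps the width is (b−a)/2^n; need (b−a)/2^n ≤ 1e-6.
So n ≥ log₂(1.500000/1e-6) = log₂(1500000.0000) ≈ 20.5165.
Hence n = 21.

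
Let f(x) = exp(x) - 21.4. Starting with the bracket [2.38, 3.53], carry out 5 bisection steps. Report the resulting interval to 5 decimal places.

[3.06281, 3.09875]

f(2.380000) = -10.595097, f(3.530000) = 12.723968 (opposite signs)
step 1: m = 2.955000, f(m) = -2.198277 < 0 → root in [2.955000, 3.530000]
step 2: m = 3.242500, f(m) = 4.197636 > 0 → root in [2.955000, 3.242500]
step 3: m = 3.098750, f(m) = 0.770221 > 0 → root in [2.955000, 3.098750]
step 4: m = 3.026875, f(m) = -0.767345 < 0 → root in [3.026875, 3.098750]
step 5: m = 3.062812, f(m) = -0.012375 < 0 → root in [3.062812, 3.098750]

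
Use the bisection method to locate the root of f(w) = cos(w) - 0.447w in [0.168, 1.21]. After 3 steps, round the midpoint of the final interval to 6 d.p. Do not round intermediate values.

1.014625

f(0.168000) = 0.910825, f(1.210000) = -0.187851 (opposite signs)
step 1: m = 0.689000, f(m) = 0.463899 > 0 → root in [0.689000, 1.210000]
step 2: m = 0.949500, f(m) = 0.157663 > 0 → root in [0.949500, 1.210000]
step 3: m = 1.079750, f(m) = -0.011099 < 0 → root in [0.949500, 1.079750]
Midpoint of [0.949500, 1.079750] = 1.014625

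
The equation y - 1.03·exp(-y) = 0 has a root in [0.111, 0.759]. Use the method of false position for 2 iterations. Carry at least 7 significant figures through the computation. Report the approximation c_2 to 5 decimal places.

f(0.111000) = -0.810787, f(0.759000) = 0.276822
step 1: c = 0.594069, f(c) = 0.025430 > 0 → new bracket [0.111000, 0.594069]
step 2: c = 0.579378, f(c) = 0.002324 > 0 → new bracket [0.111000, 0.579378]

0.57938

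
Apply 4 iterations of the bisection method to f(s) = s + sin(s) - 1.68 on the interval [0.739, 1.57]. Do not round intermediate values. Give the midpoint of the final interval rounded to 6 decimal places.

f(0.739000) = -0.267451, f(1.570000) = 0.890000 (opposite signs)
step 1: m = 1.154500, f(m) = 0.389093 > 0 → root in [0.739000, 1.154500]
step 2: m = 0.946750, f(m) = 0.078271 > 0 → root in [0.739000, 0.946750]
step 3: m = 0.842875, f(m) = -0.090566 < 0 → root in [0.842875, 0.946750]
step 4: m = 0.894813, f(m) = -0.005096 < 0 → root in [0.894813, 0.946750]
Midpoint of [0.894813, 0.946750] = 0.920781

0.920781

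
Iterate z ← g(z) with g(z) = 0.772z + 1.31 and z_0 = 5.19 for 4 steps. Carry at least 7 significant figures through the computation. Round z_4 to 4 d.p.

z_1 = g(5.190000) = 5.316680
z_2 = g(5.316680) = 5.414477
z_3 = g(5.414477) = 5.489976
z_4 = g(5.489976) = 5.548262

5.5483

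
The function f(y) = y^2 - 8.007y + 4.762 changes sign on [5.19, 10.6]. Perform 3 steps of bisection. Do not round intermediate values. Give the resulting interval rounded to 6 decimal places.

[7.218750, 7.895000]

f(5.190000) = -9.858230, f(10.600000) = 32.247800 (opposite signs)
step 1: m = 7.895000, f(m) = 3.877760 > 0 → root in [5.190000, 7.895000]
step 2: m = 6.542500, f(m) = -4.819491 < 0 → root in [6.542500, 7.895000]
step 3: m = 7.218750, f(m) = -0.928180 < 0 → root in [7.218750, 7.895000]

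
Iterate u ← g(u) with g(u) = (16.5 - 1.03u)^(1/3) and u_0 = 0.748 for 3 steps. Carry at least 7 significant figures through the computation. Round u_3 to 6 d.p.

u_1 = g(0.748000) = 2.505564
u_2 = g(2.505564) = 2.405501
u_3 = g(2.405501) = 2.411423

2.411423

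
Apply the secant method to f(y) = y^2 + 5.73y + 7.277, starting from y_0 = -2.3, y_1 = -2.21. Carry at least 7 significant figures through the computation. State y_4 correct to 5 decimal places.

Secant update: y_(k+1) = y_k − f(y_k)·(y_k − y_(k-1))/(f(y_k) − f(y_(k-1))).
f(y_0) = -0.612000, f(y_1) = -0.502200
y_2 = -2.210000 - (-0.502200)·(-2.210000 - -2.300000)/(-0.502200 - (-0.612000)) = -1.798361; f(y_2) = 0.206494
y_3 = -1.798361 - (0.206494)·(-1.798361 - -2.210000)/(0.206494 - (-0.502200)) = -1.918301; f(y_3) = -0.034987
y_4 = -1.918301 - (-0.034987)·(-1.918301 - -1.798361)/(-0.034987 - (0.206494)) = -1.900924; f(y_4) = -0.001782

-1.90092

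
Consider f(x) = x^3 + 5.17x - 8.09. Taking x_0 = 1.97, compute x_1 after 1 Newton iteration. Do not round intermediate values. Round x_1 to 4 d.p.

Newton update: x ← x − f(x)/f'(x).
f'(x) = 3x^2 + 5.17
x_0 = 1.970000: f = 9.740273, f' = 16.812700 → x_1 = 1.970000 - (9.740273)/(16.812700) = 1.390660

1.3907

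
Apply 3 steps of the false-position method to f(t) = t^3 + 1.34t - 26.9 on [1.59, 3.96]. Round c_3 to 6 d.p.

2.803731

f(1.590000) = -20.749721, f(3.960000) = 40.505536
step 1: c = 2.392818, f(c) = -9.993353 < 0 → new bracket [2.392818, 3.960000]
step 2: c = 2.702952, f(c) = -3.530418 < 0 → new bracket [2.702952, 3.960000]
step 3: c = 2.803731, f(c) = -1.103132 < 0 → new bracket [2.803731, 3.960000]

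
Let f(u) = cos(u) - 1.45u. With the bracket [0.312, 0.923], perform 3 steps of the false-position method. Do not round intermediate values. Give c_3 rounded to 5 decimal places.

f(0.312000) = 0.499322, f(0.923000) = -0.734919
step 1: c = 0.559185, f(c) = 0.036870 > 0 → new bracket [0.559185, 0.923000]
step 2: c = 0.576565, f(c) = 0.002321 > 0 → new bracket [0.576565, 0.923000]
step 3: c = 0.577656, f(c) = 0.000144 > 0 → new bracket [0.577656, 0.923000]

0.57766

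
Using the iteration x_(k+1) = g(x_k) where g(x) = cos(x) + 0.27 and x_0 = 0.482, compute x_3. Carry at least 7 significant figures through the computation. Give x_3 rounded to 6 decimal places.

x_1 = g(0.482000) = 1.156070
x_2 = g(1.156070) = 0.672940
x_3 = g(0.672940) = 1.051993

1.051993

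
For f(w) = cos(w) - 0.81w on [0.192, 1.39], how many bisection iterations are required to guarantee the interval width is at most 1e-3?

Initial width b − a = 1.39 − 0.192 = 1.198000.
After n steps the width is (b−a)/2^n; need (b−a)/2^n ≤ 1e-3.
So n ≥ log₂(1.198000/1e-3) = log₂(1198.0000) ≈ 10.2264.
Hence n = 11.

11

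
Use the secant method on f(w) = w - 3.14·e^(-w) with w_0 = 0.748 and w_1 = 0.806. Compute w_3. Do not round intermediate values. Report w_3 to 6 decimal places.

f(w_0) = -0.738200, f(w_1) = -0.596453
w_2 = 0.806000 - (-0.596453)·(0.806000 - 0.748000)/(-0.596453 - (-0.738200)) = 1.050056; f(w_2) = -0.048688
w_3 = 1.050056 - (-0.048688)·(1.050056 - 0.806000)/(-0.048688 - (-0.596453)) = 1.071748; f(w_3) = -0.003417

1.071748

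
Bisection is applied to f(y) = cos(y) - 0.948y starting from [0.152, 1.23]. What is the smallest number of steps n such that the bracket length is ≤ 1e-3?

11

Initial width b − a = 1.23 − 0.152 = 1.078000.
After n steps the width is (b−a)/2^n; need (b−a)/2^n ≤ 1e-3.
So n ≥ log₂(1.078000/1e-3) = log₂(1078.0000) ≈ 10.0741.
Hence n = 11.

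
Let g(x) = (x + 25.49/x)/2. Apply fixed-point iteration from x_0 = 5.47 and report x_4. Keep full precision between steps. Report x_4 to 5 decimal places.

5.04876

x_1 = g(5.470000) = 5.064982
x_2 = g(5.064982) = 5.048788
x_3 = g(5.048788) = 5.048762
x_4 = g(5.048762) = 5.048762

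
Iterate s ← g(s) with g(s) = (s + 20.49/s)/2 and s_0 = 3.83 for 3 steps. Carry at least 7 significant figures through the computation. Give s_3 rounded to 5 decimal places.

4.52659

s_1 = g(3.830000) = 4.589935
s_2 = g(4.589935) = 4.527025
s_3 = g(4.527025) = 4.526588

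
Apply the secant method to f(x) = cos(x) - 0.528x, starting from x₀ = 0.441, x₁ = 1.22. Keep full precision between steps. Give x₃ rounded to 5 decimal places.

Secant update: x_(k+1) = x_k − f(x_k)·(x_k − x_(k-1))/(f(x_k) − f(x_(k-1))).
f(x_0) = 0.671477, f(x_1) = -0.300514
x_2 = 1.220000 - (-0.300514)·(1.220000 - 0.441000)/(-0.300514 - (0.671477)) = 0.979154; f(x_2) = 0.040732
x_3 = 0.979154 - (0.040732)·(0.979154 - 1.220000)/(0.040732 - (-0.300514)) = 1.007902; f(x_3) = 0.001464

1.00790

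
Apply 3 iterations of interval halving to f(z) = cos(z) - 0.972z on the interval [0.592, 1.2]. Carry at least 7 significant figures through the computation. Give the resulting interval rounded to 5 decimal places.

f(0.592000) = 0.254402, f(1.200000) = -0.804042 (opposite signs)
step 1: m = 0.896000, f(m) = -0.246174 < 0 → root in [0.592000, 0.896000]
step 2: m = 0.744000, f(m) = 0.012598 > 0 → root in [0.744000, 0.896000]
step 3: m = 0.820000, f(m) = -0.114819 < 0 → root in [0.744000, 0.820000]

[0.74400, 0.82000]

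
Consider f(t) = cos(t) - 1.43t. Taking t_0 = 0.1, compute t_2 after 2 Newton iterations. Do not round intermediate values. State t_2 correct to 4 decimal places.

Newton update: t ← t − f(t)/f'(t).
f'(t) = -sin(t) - 1.43
t_0 = 0.100000: f = 0.852004, f' = -1.529833 → t_1 = 0.100000 - (0.852004)/(-1.529833) = 0.656926
t_1 = 0.656926: f = -0.147531, f' = -2.040686 → t_2 = 0.656926 - (-0.147531)/(-2.040686) = 0.584631

0.5846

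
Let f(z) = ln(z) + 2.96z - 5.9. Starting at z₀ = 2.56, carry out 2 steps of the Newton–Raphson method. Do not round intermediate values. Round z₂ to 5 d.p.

f'(z) = 1/z + 2.96
z_0 = 2.560000: f = 2.617607, f' = 3.350625 → z_1 = 2.560000 - (2.617607)/(3.350625) = 1.778770
z_1 = 1.778770: f = -0.058917, f' = 3.522186 → z_2 = 1.778770 - (-0.058917)/(3.522186) = 1.795498

1.79550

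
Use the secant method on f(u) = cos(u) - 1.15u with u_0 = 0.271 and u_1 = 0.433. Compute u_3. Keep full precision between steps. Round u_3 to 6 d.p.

0.675746

Secant update: u_(k+1) = u_k − f(u_k)·(u_k − u_(k-1))/(f(u_k) − f(u_(k-1))).
f(u_0) = 0.651854, f(u_1) = 0.409761
u_2 = 0.433000 - (0.409761)·(0.433000 - 0.271000)/(0.409761 - (0.651854)) = 0.707198; f(u_2) = -0.053092
u_3 = 0.707198 - (-0.053092)·(0.707198 - 0.433000)/(-0.053092 - (0.409761)) = 0.675746; f(u_3) = 0.003133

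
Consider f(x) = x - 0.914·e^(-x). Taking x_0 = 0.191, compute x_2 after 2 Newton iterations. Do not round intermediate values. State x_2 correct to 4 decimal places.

Newton update: x ← x − f(x)/f'(x).
f'(x) = 1 + 0.914·e^(-x)
x_0 = 0.191000: f = -0.564085, f' = 1.755085 → x_1 = 0.191000 - (-0.564085)/(1.755085) = 0.512400
x_1 = 0.512400: f = -0.035137, f' = 1.547537 → x_2 = 0.512400 - (-0.035137)/(1.547537) = 0.535105

0.5351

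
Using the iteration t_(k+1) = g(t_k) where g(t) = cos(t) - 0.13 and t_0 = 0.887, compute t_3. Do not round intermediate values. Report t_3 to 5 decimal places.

t_1 = g(0.887000) = 0.501740
t_2 = g(0.501740) = 0.746747
t_3 = g(0.746747) = 0.603902

0.60390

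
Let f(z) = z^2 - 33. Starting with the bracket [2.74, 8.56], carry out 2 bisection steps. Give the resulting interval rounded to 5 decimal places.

[5.65000, 7.10500]

f(2.740000) = -25.492400, f(8.560000) = 40.273600 (opposite signs)
step 1: m = 5.650000, f(m) = -1.077500 < 0 → root in [5.650000, 8.560000]
step 2: m = 7.105000, f(m) = 17.481025 > 0 → root in [5.650000, 7.105000]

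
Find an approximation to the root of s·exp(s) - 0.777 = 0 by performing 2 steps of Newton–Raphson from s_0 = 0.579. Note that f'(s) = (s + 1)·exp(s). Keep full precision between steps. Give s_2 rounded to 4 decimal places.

s_0 = 0.579000: f = 0.256083, f' = 2.817336 → s_1 = 0.579000 - (0.256083)/(2.817336) = 0.488105
s_1 = 0.488105: f = 0.018233, f' = 2.424458 → s_2 = 0.488105 - (0.018233)/(2.424458) = 0.480584

0.4806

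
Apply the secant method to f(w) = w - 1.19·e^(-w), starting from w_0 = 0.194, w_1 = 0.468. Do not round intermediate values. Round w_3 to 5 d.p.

0.63183

Secant update: w_(k+1) = w_k − f(w_k)·(w_k − w_(k-1))/(f(w_k) − f(w_(k-1))).
f(w_0) = -0.786153, f(w_1) = -0.277242
w_2 = 0.468000 - (-0.277242)·(0.468000 - 0.194000)/(-0.277242 - (-0.786153)) = 0.617268; f(w_2) = -0.024637
w_3 = 0.617268 - (-0.024637)·(0.617268 - 0.468000)/(-0.024637 - (-0.277242)) = 0.631826; f(w_3) = -0.000801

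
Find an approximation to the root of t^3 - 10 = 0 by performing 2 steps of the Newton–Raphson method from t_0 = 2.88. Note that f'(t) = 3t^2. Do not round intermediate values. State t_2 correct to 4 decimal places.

2.1662

t_0 = 2.880000: f = 13.887872, f' = 24.883200 → t_1 = 2.880000 - (13.887872)/(24.883200) = 2.321878
t_1 = 2.321878: f = 2.517510, f' = 16.173346 → t_2 = 2.321878 - (2.517510)/(16.173346) = 2.166220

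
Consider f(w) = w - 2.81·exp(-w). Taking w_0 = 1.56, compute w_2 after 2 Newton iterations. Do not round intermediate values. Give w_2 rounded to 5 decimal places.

f'(w) = 1 + 2.81·exp(-w)
w_0 = 1.560000: f = 0.969518, f' = 1.590482 → w_1 = 1.560000 - (0.969518)/(1.590482) = 0.950425
w_1 = 0.950425: f = -0.135855, f' = 2.086280 → w_2 = 0.950425 - (-0.135855)/(2.086280) = 1.015544

1.01554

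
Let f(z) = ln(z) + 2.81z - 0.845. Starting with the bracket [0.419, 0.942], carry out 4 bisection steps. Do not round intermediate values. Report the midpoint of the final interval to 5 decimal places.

f(0.419000) = -0.537494, f(0.942000) = 1.742270 (opposite signs)
step 1: m = 0.680500, f(m) = 0.682278 > 0 → root in [0.419000, 0.680500]
step 2: m = 0.549750, f(m) = 0.101506 > 0 → root in [0.419000, 0.549750]
step 3: m = 0.484375, f(m) = -0.208802 < 0 → root in [0.484375, 0.549750]
step 4: m = 0.517062, f(m) = -0.051646 < 0 → root in [0.517062, 0.549750]
Midpoint of [0.517062, 0.549750] = 0.533406

0.53341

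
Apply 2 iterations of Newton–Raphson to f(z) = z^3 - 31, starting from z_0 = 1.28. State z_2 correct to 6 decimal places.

4.975081

f'(z) = 3z^2
z_0 = 1.280000: f = -28.902848, f' = 4.915200 → z_1 = 1.280000 - (-28.902848)/(4.915200) = 7.160299
z_1 = 7.160299: f = 336.107757, f' = 153.809666 → z_2 = 7.160299 - (336.107757)/(153.809666) = 4.975081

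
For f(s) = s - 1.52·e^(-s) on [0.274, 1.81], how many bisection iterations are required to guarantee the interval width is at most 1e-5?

18

Initial width b − a = 1.81 − 0.274 = 1.536000.
After n steps the width is (b−a)/2^n; need (b−a)/2^n ≤ 1e-5.
So n ≥ log₂(1.536000/1e-5) = log₂(153600.0000) ≈ 17.2288.
Hence n = 18.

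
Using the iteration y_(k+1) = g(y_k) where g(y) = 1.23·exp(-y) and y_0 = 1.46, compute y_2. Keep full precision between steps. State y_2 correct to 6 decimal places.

0.924376

y_1 = g(1.460000) = 0.285651
y_2 = g(0.285651) = 0.924376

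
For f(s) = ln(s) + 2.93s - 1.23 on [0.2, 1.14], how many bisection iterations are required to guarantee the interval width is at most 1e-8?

Initial width b − a = 1.14 − 0.2 = 0.940000.
After n steps the width is (b−a)/2^n; need (b−a)/2^n ≤ 1e-8.
So n ≥ log₂(0.940000/1e-8) = log₂(94000000.0000) ≈ 26.4862.
Hence n = 27.

27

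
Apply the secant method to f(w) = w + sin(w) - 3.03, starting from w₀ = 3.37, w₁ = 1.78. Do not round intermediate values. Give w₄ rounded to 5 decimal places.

f(w_0) = 0.113573, f(w_1) = -0.271803
w_2 = 1.780000 - (-0.271803)·(1.780000 - 3.370000)/(-0.271803 - (0.113573)) = 2.901415; f(w_2) = 0.109290
w_3 = 2.901415 - (0.109290)·(2.901415 - 1.780000)/(0.109290 - (-0.271803)) = 2.579815; f(w_3) = 0.082506
w_4 = 2.579815 - (0.082506)·(2.579815 - 2.901415)/(0.082506 - (0.109290)) = 1.589134; f(w_4) = -0.441034

1.58913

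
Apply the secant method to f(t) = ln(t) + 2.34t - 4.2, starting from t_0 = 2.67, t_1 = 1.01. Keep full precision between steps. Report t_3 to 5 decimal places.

Secant update: t_(k+1) = t_k − f(t_k)·(t_k − t_(k-1))/(f(t_k) − f(t_(k-1))).
f(t_0) = 3.029878, f(t_1) = -1.826650
t_2 = 1.010000 - (-1.826650)·(1.010000 - 2.670000)/(-1.826650 - (3.029878)) = 1.634363; f(t_2) = 0.115664
t_3 = 1.634363 - (0.115664)·(1.634363 - 1.010000)/(0.115664 - (-1.826650)) = 1.597183; f(t_3) = 0.005649

1.59718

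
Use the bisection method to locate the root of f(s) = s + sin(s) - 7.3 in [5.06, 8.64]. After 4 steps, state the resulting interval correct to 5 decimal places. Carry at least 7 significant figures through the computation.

f(5.060000) = -3.180189, f(8.640000) = 2.046668 (opposite signs)
step 1: m = 6.850000, f(m) = 0.086948 > 0 → root in [5.060000, 6.850000]
step 2: m = 5.955000, f(m) = -1.667326 < 0 → root in [5.955000, 6.850000]
step 3: m = 6.402500, f(m) = -0.778468 < 0 → root in [6.402500, 6.850000]
step 4: m = 6.626250, f(m) = -0.337375 < 0 → root in [6.626250, 6.850000]

[6.62625, 6.85000]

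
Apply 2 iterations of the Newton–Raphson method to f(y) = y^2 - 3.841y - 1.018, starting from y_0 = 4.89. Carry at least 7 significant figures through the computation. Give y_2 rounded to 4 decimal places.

4.0925

f'(y) = 2y - 3.841
y_0 = 4.890000: f = 4.111610, f' = 5.939000 → y_1 = 4.890000 - (4.111610)/(5.939000) = 4.197693
y_1 = 4.197693: f = 0.479289, f' = 4.554386 → y_2 = 4.197693 - (0.479289)/(4.554386) = 4.092456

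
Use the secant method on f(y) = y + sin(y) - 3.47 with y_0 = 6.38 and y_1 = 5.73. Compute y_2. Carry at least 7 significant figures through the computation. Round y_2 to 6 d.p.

Secant update: y_(k+1) = y_k − f(y_k)·(y_k − y_(k-1))/(f(y_k) − f(y_(k-1))).
f(y_0) = 3.006664, f(y_1) = 1.734600
y_2 = 5.730000 - (1.734600)·(5.730000 - 6.380000)/(1.734600 - (3.006664)) = 4.843653; f(y_2) = 0.382256

4.843653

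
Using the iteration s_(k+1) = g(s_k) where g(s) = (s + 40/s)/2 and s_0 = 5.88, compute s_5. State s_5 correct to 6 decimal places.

s_1 = g(5.880000) = 6.341361
s_2 = g(6.341361) = 6.324578
s_3 = g(6.324578) = 6.324555
s_4 = g(6.324555) = 6.324555
s_5 = g(6.324555) = 6.324555

6.324555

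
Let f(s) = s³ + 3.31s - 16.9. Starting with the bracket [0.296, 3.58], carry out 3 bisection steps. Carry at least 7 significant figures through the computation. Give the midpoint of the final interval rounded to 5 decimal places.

f(0.296000) = -15.894306, f(3.580000) = 40.832512 (opposite signs)
step 1: m = 1.938000, f(m) = -3.206394 < 0 → root in [1.938000, 3.580000]
step 2: m = 2.759000, f(m) = 13.234021 > 0 → root in [1.938000, 2.759000]
step 3: m = 2.348500, f(m) = 3.826575 > 0 → root in [1.938000, 2.348500]
Midpoint of [1.938000, 2.348500] = 2.143250

2.14325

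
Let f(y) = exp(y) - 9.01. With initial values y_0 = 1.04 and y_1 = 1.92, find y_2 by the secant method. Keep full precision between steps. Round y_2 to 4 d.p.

f(y_0) = -6.180783, f(y_1) = -2.189042
y_2 = 1.920000 - (-2.189042)·(1.920000 - 1.040000)/(-2.189042 - (-6.180783)) = 2.402586; f(y_2) = 2.041714

2.4026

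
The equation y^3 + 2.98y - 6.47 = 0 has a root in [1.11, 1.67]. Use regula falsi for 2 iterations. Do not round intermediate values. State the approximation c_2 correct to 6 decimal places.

f(1.110000) = -1.794569, f(1.670000) = 3.164063
step 1: c = 1.312669, f(c) = -0.296390 < 0 → new bracket [1.312669, 1.670000]
step 2: c = 1.343274, f(c) = -0.043258 < 0 → new bracket [1.343274, 1.670000]

1.343274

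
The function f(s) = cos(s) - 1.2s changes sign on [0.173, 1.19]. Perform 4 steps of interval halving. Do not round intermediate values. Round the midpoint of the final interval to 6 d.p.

f(0.173000) = 0.777473, f(1.190000) = -1.056340 (opposite signs)
step 1: m = 0.681500, f(m) = -0.041171 < 0 → root in [0.173000, 0.681500]
step 2: m = 0.427250, f(m) = 0.397409 > 0 → root in [0.427250, 0.681500]
step 3: m = 0.554375, f(m) = 0.184980 > 0 → root in [0.554375, 0.681500]
step 4: m = 0.617938, f(m) = 0.073550 > 0 → root in [0.617938, 0.681500]
Midpoint of [0.617938, 0.681500] = 0.649719

0.649719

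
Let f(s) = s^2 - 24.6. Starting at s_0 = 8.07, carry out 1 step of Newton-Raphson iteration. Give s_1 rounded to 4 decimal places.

5.5592

f'(s) = 2s
s_0 = 8.070000: f = 40.524900, f' = 16.140000 → s_1 = 8.070000 - (40.524900)/(16.140000) = 5.559164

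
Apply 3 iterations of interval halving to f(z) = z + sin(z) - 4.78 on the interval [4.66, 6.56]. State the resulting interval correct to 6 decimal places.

[5.372500, 5.610000]

f(4.660000) = -1.118628, f(6.560000) = 2.053293 (opposite signs)
step 1: m = 5.610000, f(m) = 0.206520 > 0 → root in [4.660000, 5.610000]
step 2: m = 5.135000, f(m) = -0.557021 < 0 → root in [5.135000, 5.610000]
step 3: m = 5.372500, f(m) = -0.197424 < 0 → root in [5.372500, 5.610000]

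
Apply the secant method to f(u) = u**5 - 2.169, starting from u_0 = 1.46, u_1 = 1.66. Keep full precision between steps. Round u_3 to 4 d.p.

f(u_0) = 4.464829, f(u_1) = 10.435930
u_2 = 1.660000 - (10.435930)·(1.660000 - 1.460000)/(10.435930 - (4.464829)) = 1.310452; f(u_2) = 1.695610
u_3 = 1.310452 - (1.695610)·(1.310452 - 1.660000)/(1.695610 - (10.435930)) = 1.242640; f(u_3) = 0.793969

1.2426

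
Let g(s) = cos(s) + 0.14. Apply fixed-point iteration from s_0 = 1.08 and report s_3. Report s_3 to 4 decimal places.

0.7144

s_1 = g(1.080000) = 0.611328
s_2 = g(0.611328) = 0.958886
s_3 = g(0.958886) = 0.714432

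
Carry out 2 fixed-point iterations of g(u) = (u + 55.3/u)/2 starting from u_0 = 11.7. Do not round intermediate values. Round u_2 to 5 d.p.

u_1 = g(11.700000) = 8.213248
u_2 = g(8.213248) = 7.473136

7.47314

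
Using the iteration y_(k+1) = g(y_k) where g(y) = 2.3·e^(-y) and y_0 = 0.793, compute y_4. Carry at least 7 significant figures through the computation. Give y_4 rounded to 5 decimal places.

0.82874

y_1 = g(0.793000) = 1.040716
y_2 = g(1.040716) = 0.812364
y_3 = g(0.812364) = 1.020758
y_4 = g(1.020758) = 0.828740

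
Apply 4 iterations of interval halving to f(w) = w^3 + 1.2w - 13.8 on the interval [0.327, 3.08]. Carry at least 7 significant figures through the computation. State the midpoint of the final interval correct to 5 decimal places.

f(0.327000) = -13.372634, f(3.080000) = 19.114112 (opposite signs)
step 1: m = 1.703500, f(m) = -6.812392 < 0 → root in [1.703500, 3.080000]
step 2: m = 2.391750, f(m) = 2.752029 > 0 → root in [1.703500, 2.391750]
step 3: m = 2.047625, f(m) = -2.757633 < 0 → root in [2.047625, 2.391750]
step 4: m = 2.219688, f(m) = -0.199947 < 0 → root in [2.219688, 2.391750]
Midpoint of [2.219688, 2.391750] = 2.305719

2.30572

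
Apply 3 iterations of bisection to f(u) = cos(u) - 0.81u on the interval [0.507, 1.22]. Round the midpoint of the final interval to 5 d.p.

f(0.507000) = 0.463535, f(1.220000) = -0.644554 (opposite signs)
step 1: m = 0.863500, f(m) = -0.049654 < 0 → root in [0.507000, 0.863500]
step 2: m = 0.685250, f(m) = 0.219208 > 0 → root in [0.685250, 0.863500]
step 3: m = 0.774375, f(m) = 0.087614 > 0 → root in [0.774375, 0.863500]
Midpoint of [0.774375, 0.863500] = 0.818937

0.81894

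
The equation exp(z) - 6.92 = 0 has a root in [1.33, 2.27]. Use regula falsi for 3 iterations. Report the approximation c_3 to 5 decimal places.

1.93175

f(1.330000) = -3.138957, f(2.270000) = 2.759401
step 1: c = 1.830244, f(c) = -0.684591 < 0 → new bracket [1.830244, 2.270000]
step 2: c = 1.917658, f(c) = -0.114997 < 0 → new bracket [1.917658, 2.270000]
step 3: c = 1.931754, f(c) = -0.018393 < 0 → new bracket [1.931754, 2.270000]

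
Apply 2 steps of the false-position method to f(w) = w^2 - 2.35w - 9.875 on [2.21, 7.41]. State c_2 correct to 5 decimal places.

4.22467

f(2.210000) = -10.184400, f(7.410000) = 27.619600
step 1: c = 3.610880, f(c) = -5.322112 < 0 → new bracket [3.610880, 7.410000]
step 2: c = 4.224672, f(c) = -1.955127 < 0 → new bracket [4.224672, 7.410000]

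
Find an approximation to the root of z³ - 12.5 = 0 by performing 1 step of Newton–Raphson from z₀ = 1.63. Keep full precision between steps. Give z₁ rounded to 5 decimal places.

2.65491

f'(z) = 3z²
z_0 = 1.630000: f = -8.169253, f' = 7.970700 → z_1 = 1.630000 - (-8.169253)/(7.970700) = 2.654910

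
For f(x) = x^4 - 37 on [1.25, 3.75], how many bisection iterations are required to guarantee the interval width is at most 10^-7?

25

Initial width b − a = 3.75 − 1.25 = 2.500000.
After n steps the width is (b−a)/2^n; need (b−a)/2^n ≤ 10^-7.
So n ≥ log₂(2.500000/10^-7) = log₂(25000000.0000) ≈ 24.5754.
Hence n = 25.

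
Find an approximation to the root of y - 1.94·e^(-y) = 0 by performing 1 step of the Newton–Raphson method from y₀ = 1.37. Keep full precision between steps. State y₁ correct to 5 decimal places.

f'(y) = 1 + 1.94·e^(-y)
y_0 = 1.370000: f = 0.877032, f' = 1.492968 → y_1 = 1.370000 - (0.877032)/(1.492968) = 0.782558

0.78256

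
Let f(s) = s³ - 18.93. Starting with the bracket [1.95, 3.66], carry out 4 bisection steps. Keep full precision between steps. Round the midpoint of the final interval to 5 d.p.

2.64469

f(1.950000) = -11.515125, f(3.660000) = 30.097896 (opposite signs)
step 1: m = 2.805000, f(m) = 3.139810 > 0 → root in [1.950000, 2.805000]
step 2: m = 2.377500, f(m) = -5.491166 < 0 → root in [2.377500, 2.805000]
step 3: m = 2.591250, f(m) = -1.530853 < 0 → root in [2.591250, 2.805000]
step 4: m = 2.698125, f(m) = 0.712022 > 0 → root in [2.591250, 2.698125]
Midpoint of [2.591250, 2.698125] = 2.644687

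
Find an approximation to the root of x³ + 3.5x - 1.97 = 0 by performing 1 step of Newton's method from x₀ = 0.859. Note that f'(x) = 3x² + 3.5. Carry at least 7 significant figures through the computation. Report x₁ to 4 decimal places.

0.5667

x_0 = 0.859000: f = 1.670340, f' = 5.713643 → x_1 = 0.859000 - (1.670340)/(5.713643) = 0.566658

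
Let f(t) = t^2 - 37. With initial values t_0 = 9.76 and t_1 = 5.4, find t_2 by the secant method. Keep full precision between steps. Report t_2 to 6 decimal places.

f(t_0) = 58.257600, f(t_1) = -7.840000
t_2 = 5.400000 - (-7.840000)·(5.400000 - 9.760000)/(-7.840000 - (58.257600)) = 5.917150; f(t_2) = -1.987331

5.917150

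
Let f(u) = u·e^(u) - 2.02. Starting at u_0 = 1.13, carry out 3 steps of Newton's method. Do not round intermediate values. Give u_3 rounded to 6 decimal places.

Newton update: u ← u − f(u)/f'(u).
f'(u) = (u + 1)·e^(u)
u_0 = 1.130000: f = 1.478092, f' = 6.593748 → u_1 = 1.130000 - (1.478092)/(6.593748) = 0.905834
u_1 = 0.905834: f = 0.221030, f' = 4.715025 → u_2 = 0.905834 - (0.221030)/(4.715025) = 0.858957
u_2 = 0.858957: f = 0.007736, f' = 4.388432 → u_3 = 0.858957 - (0.007736)/(4.388432) = 0.857194

0.857194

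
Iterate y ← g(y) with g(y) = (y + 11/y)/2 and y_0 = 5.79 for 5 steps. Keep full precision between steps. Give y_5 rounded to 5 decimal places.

y_1 = g(5.790000) = 3.844914
y_2 = g(3.844914) = 3.352918
y_3 = g(3.352918) = 3.316821
y_4 = g(3.316821) = 3.316625
y_5 = g(3.316625) = 3.316625

3.31662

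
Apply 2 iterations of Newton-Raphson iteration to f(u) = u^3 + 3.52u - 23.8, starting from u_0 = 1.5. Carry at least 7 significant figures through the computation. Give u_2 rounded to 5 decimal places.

2.54253

Newton update: u ← u − f(u)/f'(u).
f'(u) = 3u^2 + 3.52
u_0 = 1.500000: f = -15.145000, f' = 10.270000 → u_1 = 1.500000 - (-15.145000)/(10.270000) = 2.974684
u_1 = 2.974684: f = 12.993094, f' = 30.066227 → u_2 = 2.974684 - (12.993094)/(30.066227) = 2.542534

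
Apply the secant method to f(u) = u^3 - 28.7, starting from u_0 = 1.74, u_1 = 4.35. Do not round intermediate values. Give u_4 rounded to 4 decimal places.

3.0995

Secant update: u_(k+1) = u_k − f(u_k)·(u_k − u_(k-1))/(f(u_k) − f(u_(k-1))).
f(u_0) = -23.431976, f(u_1) = 53.612875
u_2 = 4.350000 - (53.612875)·(4.350000 - 1.740000)/(53.612875 - (-23.431976)) = 2.533790; f(u_2) = -12.432829
u_3 = 2.533790 - (-12.432829)·(2.533790 - 4.350000)/(-12.432829 - (53.612875)) = 2.875684; f(u_3) = -4.919357
u_4 = 2.875684 - (-4.919357)·(2.875684 - 2.533790)/(-4.919357 - (-12.432829)) = 3.099535; f(u_4) = 1.077603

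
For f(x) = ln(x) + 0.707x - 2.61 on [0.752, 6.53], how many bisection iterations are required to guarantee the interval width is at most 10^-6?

23

Initial width b − a = 6.53 − 0.752 = 5.778000.
After n steps the width is (b−a)/2^n; need (b−a)/2^n ≤ 10^-6.
So n ≥ log₂(5.778000/10^-6) = log₂(5778000.0000) ≈ 22.4621.
Hence n = 23.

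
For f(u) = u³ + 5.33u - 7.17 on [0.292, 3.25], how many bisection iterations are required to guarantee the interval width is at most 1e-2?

Initial width b − a = 3.25 − 0.292 = 2.958000.
After n steps the width is (b−a)/2^n; need (b−a)/2^n ≤ 1e-2.
So n ≥ log₂(2.958000/1e-2) = log₂(295.8000) ≈ 8.2085.
Hence n = 9.

9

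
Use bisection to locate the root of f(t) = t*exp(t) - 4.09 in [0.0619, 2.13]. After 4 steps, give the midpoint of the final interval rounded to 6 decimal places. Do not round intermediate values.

f(0.061900) = -4.024147, f(2.130000) = 13.833666 (opposite signs)
step 1: m = 1.095950, f(m) = -0.810892 < 0 → root in [1.095950, 2.130000]
step 2: m = 1.612975, f(m) = 4.003452 > 0 → root in [1.095950, 1.612975]
step 3: m = 1.354462, f(m) = 1.158106 > 0 → root in [1.095950, 1.354462]
step 4: m = 1.225206, f(m) = 0.081666 > 0 → root in [1.095950, 1.225206]
Midpoint of [1.095950, 1.225206] = 1.160578

1.160578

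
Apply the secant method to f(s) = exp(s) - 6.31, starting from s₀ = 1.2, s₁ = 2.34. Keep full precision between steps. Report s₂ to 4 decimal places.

1.6827

f(s_0) = -2.989883, f(s_1) = 4.071237
s_2 = 2.340000 - (4.071237)·(2.340000 - 1.200000)/(4.071237 - (-2.989883)) = 1.682709; f(s_2) = -0.929888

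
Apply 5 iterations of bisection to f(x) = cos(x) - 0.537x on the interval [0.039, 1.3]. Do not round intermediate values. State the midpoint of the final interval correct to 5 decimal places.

f(0.039000) = 0.978297, f(1.300000) = -0.430601 (opposite signs)
step 1: m = 0.669500, f(m) = 0.424611 > 0 → root in [0.669500, 1.300000]
step 2: m = 0.984750, f(m) = 0.024261 > 0 → root in [0.984750, 1.300000]
step 3: m = 1.142375, f(m) = -0.198020 < 0 → root in [0.984750, 1.142375]
step 4: m = 1.063562, f(m) = -0.085372 < 0 → root in [0.984750, 1.063562]
step 5: m = 1.024156, f(m) = -0.030152 < 0 → root in [0.984750, 1.024156]
Midpoint of [0.984750, 1.024156] = 1.004453

1.00445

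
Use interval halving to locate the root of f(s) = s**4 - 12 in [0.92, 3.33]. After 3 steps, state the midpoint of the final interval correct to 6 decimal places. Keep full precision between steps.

f(0.920000) = -11.283607, f(3.330000) = 110.963703 (opposite signs)
step 1: m = 2.125000, f(m) = 8.390869 > 0 → root in [0.920000, 2.125000]
step 2: m = 1.522500, f(m) = -6.626847 < 0 → root in [1.522500, 2.125000]
step 3: m = 1.823750, f(m) = -0.937298 < 0 → root in [1.823750, 2.125000]
Midpoint of [1.823750, 2.125000] = 1.974375

1.974375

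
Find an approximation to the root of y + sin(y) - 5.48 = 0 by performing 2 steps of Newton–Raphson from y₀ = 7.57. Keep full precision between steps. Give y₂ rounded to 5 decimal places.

5.99830

f'(y) = 1 + cos(y)
y_0 = 7.570000: f = 3.049947, f' = 1.280180 → y_1 = 7.570000 - (3.049947)/(1.280180) = 5.187564
y_1 = 5.187564: f = -1.181649, f' = 1.457494 → y_2 = 5.187564 - (-1.181649)/(1.457494) = 5.998304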